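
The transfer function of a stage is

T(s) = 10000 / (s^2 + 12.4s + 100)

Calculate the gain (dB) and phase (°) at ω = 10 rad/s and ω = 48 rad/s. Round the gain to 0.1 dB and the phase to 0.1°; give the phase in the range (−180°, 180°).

ω = 10: 38.1 dB, -90.0°; ω = 48: 12.8 dB, -164.9°

At s = jω = j10:
quadratic: (j10)² + 12.4·j10 + 100 = 0 + j124 → |·| ≈ 124, ∠ ≈ 90.00°
|T| = 10000 / 124 ≈ 80.645
Gain = 20 log₁₀(80.645) ≈ 38.13 dB
∠T = 0.00° − 90.00° = -90.00°

At s = jω = j48:
quadratic: (j48)² + 12.4·j48 + 100 = -2204 + j595.2 → |·| ≈ 2283, ∠ ≈ 164.89°
|T| = 10000 / 2283 ≈ 4.3802
Gain = 20 log₁₀(4.3802) ≈ 12.83 dB
∠T = 0.00° − 164.89° = -164.89°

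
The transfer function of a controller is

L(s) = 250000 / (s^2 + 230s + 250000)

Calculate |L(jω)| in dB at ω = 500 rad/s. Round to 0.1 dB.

At s = jω = j500:
quadratic: (j500)² + 230·j500 + 250000 = 0 + j115000 → |·| ≈ 1.15e+05, ∠ ≈ 90.00°
|L| = 250000 / 1.15e+05 ≈ 2.1739
Gain = 20 log₁₀(2.1739) ≈ 6.74 dB

6.7 dB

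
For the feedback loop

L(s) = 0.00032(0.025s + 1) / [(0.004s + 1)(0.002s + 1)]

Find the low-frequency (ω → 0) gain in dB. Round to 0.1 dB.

-69.9 dB

L(0) = 0.00032 · 1 / 1 = 0.00032
20 log₁₀(0.00032) ≈ -69.90 dB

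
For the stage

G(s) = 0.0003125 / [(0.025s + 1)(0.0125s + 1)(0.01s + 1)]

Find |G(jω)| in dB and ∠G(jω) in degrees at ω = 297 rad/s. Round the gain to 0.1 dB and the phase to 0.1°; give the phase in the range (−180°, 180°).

-109.2 dB, 131.4°

At ω = 297 rad/s:
pole (1 + j297·0.025) = 1 + j7.425 → |·| ≈ 7.492, ∠ ≈ 82.33°
pole (1 + j297·0.0125) = 1 + j3.7125 → |·| ≈ 3.8448, ∠ ≈ 74.92°
pole (1 + j297·0.01) = 1 + j2.97 → |·| ≈ 3.1338, ∠ ≈ 71.39°
|G| = 0.0003125 · 1 / (7.492 · 3.8448 · 3.1338) ≈ 3.4618e-06
Gain = 20 log₁₀(3.4618e-06) ≈ -109.21 dB
∠G = (0°) − (82.33° + 74.92° + 71.39°) = -228.64° ≡ 131.36° (principal value)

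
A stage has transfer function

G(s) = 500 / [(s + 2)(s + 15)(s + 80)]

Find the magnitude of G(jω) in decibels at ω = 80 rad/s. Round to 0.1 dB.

-63.4 dB

At s = jω = j80:
pole (s+2): 2 + j80 → |·| = √(2²+80²) = √6404 ≈ 80.025, ∠ = arctan(80/2) ≈ 88.57°
pole (s+15): 15 + j80 → |·| = √(15²+80²) = √6625 ≈ 81.394, ∠ = arctan(80/15) ≈ 79.38°
pole (s+80): 80 + j80 → |·| = √(80²+80²) = √12800 ≈ 113.14, ∠ = arctan(80/80) ≈ 45.00°
|G| = 500 / 7.3694e+05 ≈ 0.00067848
Gain = 20 log₁₀(0.00067848) ≈ -63.37 dB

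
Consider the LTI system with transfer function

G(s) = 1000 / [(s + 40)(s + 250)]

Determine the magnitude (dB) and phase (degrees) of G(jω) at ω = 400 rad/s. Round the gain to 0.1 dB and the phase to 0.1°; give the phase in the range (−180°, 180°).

-45.6 dB, -142.3°

At s = jω = j400:
pole (s+40): 40 + j400 → |·| = √(40²+400²) = √161600 ≈ 402, ∠ = arctan(400/40) ≈ 84.29°
pole (s+250): 250 + j400 → |·| = √(250²+400²) = √222500 ≈ 471.7, ∠ = arctan(400/250) ≈ 57.99°
|G| = 1000 / 1.8962e+05 ≈ 0.0052737
Gain = 20 log₁₀(0.0052737) ≈ -45.56 dB
∠G = 0.00° − 142.28° = -142.28°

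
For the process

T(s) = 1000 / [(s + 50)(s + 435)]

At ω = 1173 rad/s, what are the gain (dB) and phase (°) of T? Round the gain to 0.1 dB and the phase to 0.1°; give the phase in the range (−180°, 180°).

At s = jω = j1173:
pole (s+50): 50 + j1173 → |·| = √(50²+1173²) = √1378429 ≈ 1174.1, ∠ = arctan(1173/50) ≈ 87.56°
pole (s+435): 435 + j1173 → |·| = √(435²+1173²) = √1565154 ≈ 1251.1, ∠ = arctan(1173/435) ≈ 69.65°
|T| = 1000 / 1.4689e+06 ≈ 0.00068078
Gain = 20 log₁₀(0.00068078) ≈ -63.34 dB
∠T = 0.00° − 157.21° = -157.21°

-63.3 dB, -157.2°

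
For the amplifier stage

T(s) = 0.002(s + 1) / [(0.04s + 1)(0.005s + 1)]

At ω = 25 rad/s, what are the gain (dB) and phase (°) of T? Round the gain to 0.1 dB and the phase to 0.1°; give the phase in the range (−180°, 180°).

At ω = 25 rad/s:
zero (1 + j25·1) = 1 + j25 → |·| ≈ 25.02, ∠ ≈ 87.71°
pole (1 + j25·0.04) = 1 + j1 → |·| ≈ 1.4142, ∠ ≈ 45.00°
pole (1 + j25·0.005) = 1 + j0.125 → |·| ≈ 1.0078, ∠ ≈ 7.13°
|T| = 0.002 · 25.02 / (1.4142 · 1.0078) ≈ 0.03511
Gain = 20 log₁₀(0.03511) ≈ -29.09 dB
∠T = (87.71°) − (45.00° + 7.13°) = 35.58°

-29.1 dB, 35.6°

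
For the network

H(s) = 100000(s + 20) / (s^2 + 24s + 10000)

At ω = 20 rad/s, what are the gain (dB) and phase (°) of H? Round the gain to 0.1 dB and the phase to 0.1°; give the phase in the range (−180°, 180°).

49.4 dB, 42.1°

At s = jω = j20:
zero (s+20): 20 + j20 → |·| = √(20²+20²) = √800 ≈ 28.284, ∠ = arctan(20/20) ≈ 45.00°
quadratic: (j20)² + 24·j20 + 10000 = 9600 + j480 → |·| ≈ 9612, ∠ ≈ 2.86°
|H| = 100000 · 28.284 / 9612 ≈ 294.26
Gain = 20 log₁₀(294.26) ≈ 49.37 dB
∠H = 45.00° − 2.86° = 42.14°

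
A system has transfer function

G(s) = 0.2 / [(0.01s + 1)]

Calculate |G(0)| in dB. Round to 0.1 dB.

G(0) = 0.2 · 1 / 1 = 0.2
20 log₁₀(0.2) ≈ -13.98 dB

-14.0 dB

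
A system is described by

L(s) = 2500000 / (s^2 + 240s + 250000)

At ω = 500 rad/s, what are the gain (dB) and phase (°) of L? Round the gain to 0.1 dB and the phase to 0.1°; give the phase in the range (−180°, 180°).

At s = jω = j500:
quadratic: (j500)² + 240·j500 + 250000 = 0 + j120000 → |·| ≈ 1.2e+05, ∠ ≈ 90.00°
|L| = 2500000 / 1.2e+05 ≈ 20.833
Gain = 20 log₁₀(20.833) ≈ 26.38 dB
∠L = 0.00° − 90.00° = -90.00°

26.4 dB, -90.0°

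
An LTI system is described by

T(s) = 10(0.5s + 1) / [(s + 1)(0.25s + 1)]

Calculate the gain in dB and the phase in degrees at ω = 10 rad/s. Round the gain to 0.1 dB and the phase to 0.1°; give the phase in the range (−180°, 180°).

5.5 dB, -73.8°

At ω = 10 rad/s:
zero (1 + j10·0.5) = 1 + j5 → |·| ≈ 5.099, ∠ ≈ 78.69°
pole (1 + j10·1) = 1 + j10 → |·| ≈ 10.05, ∠ ≈ 84.29°
pole (1 + j10·0.25) = 1 + j2.5 → |·| ≈ 2.6926, ∠ ≈ 68.20°
|T| = 10 · 5.099 / (10.05 · 2.6926) ≈ 1.8843
Gain = 20 log₁₀(1.8843) ≈ 5.50 dB
∠T = (78.69°) − (84.29° + 68.20°) = -73.80°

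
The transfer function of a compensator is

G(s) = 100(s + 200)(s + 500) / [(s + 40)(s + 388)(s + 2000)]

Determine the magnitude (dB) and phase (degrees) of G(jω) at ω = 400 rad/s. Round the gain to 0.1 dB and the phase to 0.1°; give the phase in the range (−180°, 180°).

At s = jω = j400:
zero (s+200): 200 + j400 → |·| = √(200²+400²) = √200000 ≈ 447.21, ∠ = arctan(400/200) ≈ 63.43°
zero (s+500): 500 + j400 → |·| = √(500²+400²) = √410000 ≈ 640.31, ∠ = arctan(400/500) ≈ 38.66°
pole (s+40): 40 + j400 → |·| = √(40²+400²) = √161600 ≈ 402, ∠ = arctan(400/40) ≈ 84.29°
pole (s+388): 388 + j400 → |·| = √(388²+400²) = √310544 ≈ 557.26, ∠ = arctan(400/388) ≈ 45.87°
pole (s+2000): 2000 + j400 → |·| = √(2000²+400²) = √4160000 ≈ 2039.6, ∠ = arctan(400/2000) ≈ 11.31°
|G| = 100 · 2.8635e+05 / 4.5691e+08 ≈ 0.062671
Gain = 20 log₁₀(0.062671) ≈ -24.06 dB
∠G = 102.09° − 141.47° = -39.38°

-24.1 dB, -39.4°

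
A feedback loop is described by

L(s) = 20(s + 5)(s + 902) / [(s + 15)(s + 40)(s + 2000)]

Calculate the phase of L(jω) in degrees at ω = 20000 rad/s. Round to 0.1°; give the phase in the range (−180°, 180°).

-86.7°

At s = jω = j20000:
zero (s+5): 5 + j20000 → |·| = √(5²+20000²) = √400000025 ≈ 20000, ∠ = arctan(20000/5) ≈ 89.99°
zero (s+902): 902 + j20000 → |·| = √(902²+20000²) = √400813604 ≈ 20020, ∠ = arctan(20000/902) ≈ 87.42°
pole (s+15): 15 + j20000 → |·| = √(15²+20000²) = √400000225 ≈ 20000, ∠ = arctan(20000/15) ≈ 89.96°
pole (s+40): 40 + j20000 → |·| = √(40²+20000²) = √400001600 ≈ 20000, ∠ = arctan(20000/40) ≈ 89.89°
pole (s+2000): 2000 + j20000 → |·| = √(2000²+20000²) = √404000000 ≈ 20100, ∠ = arctan(20000/2000) ≈ 84.29°
∠L = 177.41° − 264.14° = -86.73°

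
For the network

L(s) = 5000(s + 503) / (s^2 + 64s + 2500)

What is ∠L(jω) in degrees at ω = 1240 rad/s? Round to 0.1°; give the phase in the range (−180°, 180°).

At s = jω = j1240:
zero (s+503): 503 + j1240 → |·| = √(503²+1240²) = √1790609 ≈ 1338.1, ∠ = arctan(1240/503) ≈ 67.92°
quadratic: (j1240)² + 64·j1240 + 2500 = -1535100 + j79360 → |·| ≈ 1.5371e+06, ∠ ≈ 177.04°
∠L = 67.92° − 177.04° = -109.12°

-109.1°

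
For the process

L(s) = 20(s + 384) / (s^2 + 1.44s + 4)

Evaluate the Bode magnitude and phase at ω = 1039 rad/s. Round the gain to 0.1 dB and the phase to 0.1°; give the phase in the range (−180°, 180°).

At s = jω = j1039:
zero (s+384): 384 + j1039 → |·| = √(384²+1039²) = √1226977 ≈ 1107.7, ∠ = arctan(1039/384) ≈ 69.72°
quadratic: (j1039)² + 1.44·j1039 + 4 = -1079517 + j1496.16 → |·| ≈ 1.0795e+06, ∠ ≈ 179.92°
|L| = 20 · 1107.7 / 1.0795e+06 ≈ 0.020522
Gain = 20 log₁₀(0.020522) ≈ -33.76 dB
∠L = 69.72° − 179.92° = -110.20°

-33.8 dB, -110.2°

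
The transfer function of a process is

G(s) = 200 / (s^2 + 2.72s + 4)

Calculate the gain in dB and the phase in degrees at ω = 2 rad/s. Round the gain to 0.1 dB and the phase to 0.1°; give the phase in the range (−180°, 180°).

31.3 dB, -90.0°

At s = jω = j2:
quadratic: (j2)² + 2.72·j2 + 4 = 0 + j5.44 → |·| ≈ 5.44, ∠ ≈ 90.00°
|G| = 200 / 5.44 ≈ 36.765
Gain = 20 log₁₀(36.765) ≈ 31.31 dB
∠G = 0.00° − 90.00° = -90.00°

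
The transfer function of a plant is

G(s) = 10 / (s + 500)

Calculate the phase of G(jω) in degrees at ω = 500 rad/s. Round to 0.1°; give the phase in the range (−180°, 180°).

At s = jω = j500:
pole (s+500): 500 + j500 → |·| = √(500²+500²) = √500000 ≈ 707.11, ∠ = arctan(500/500) ≈ 45.00°
∠G = 0.00° − 45.00° = -45.00°

-45.0°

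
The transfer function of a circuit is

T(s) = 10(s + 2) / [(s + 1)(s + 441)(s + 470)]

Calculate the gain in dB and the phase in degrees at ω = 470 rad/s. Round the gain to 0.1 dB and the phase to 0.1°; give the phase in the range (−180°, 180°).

-92.6 dB, -91.9°

At s = jω = j470:
zero (s+2): 2 + j470 → |·| = √(2²+470²) = √220904 ≈ 470, ∠ = arctan(470/2) ≈ 89.76°
pole (s+1): 1 + j470 → |·| = √(1²+470²) = √220901 ≈ 470, ∠ = arctan(470/1) ≈ 89.88°
pole (s+441): 441 + j470 → |·| = √(441²+470²) = √415381 ≈ 644.5, ∠ = arctan(470/441) ≈ 46.82°
pole (s+470): 470 + j470 → |·| = √(470²+470²) = √441800 ≈ 664.68, ∠ = arctan(470/470) ≈ 45.00°
|T| = 10 · 470 / 2.0134e+08 ≈ 2.3344e-05
Gain = 20 log₁₀(2.3344e-05) ≈ -92.64 dB
∠T = 89.76° − 181.70° = -91.94°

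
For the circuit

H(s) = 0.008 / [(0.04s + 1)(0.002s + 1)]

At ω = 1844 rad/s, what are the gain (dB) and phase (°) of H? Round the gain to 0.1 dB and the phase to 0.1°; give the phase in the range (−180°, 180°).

-90.9 dB, -164.1°

At ω = 1844 rad/s:
pole (1 + j1844·0.04) = 1 + j73.76 → |·| ≈ 73.767, ∠ ≈ 89.22°
pole (1 + j1844·0.002) = 1 + j3.688 → |·| ≈ 3.8212, ∠ ≈ 74.83°
|H| = 0.008 · 1 / (73.767 · 3.8212) ≈ 2.8381e-05
Gain = 20 log₁₀(2.8381e-05) ≈ -90.94 dB
∠H = (0°) − (89.22° + 74.83°) = -164.05°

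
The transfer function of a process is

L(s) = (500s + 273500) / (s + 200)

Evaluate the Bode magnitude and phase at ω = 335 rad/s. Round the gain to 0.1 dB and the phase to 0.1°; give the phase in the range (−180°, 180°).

58.3 dB, -27.7°

Substitute s = j335:
Numerator: 500(j335) + 273500 = 273500 + j167500
Denominator: (j335) + 200 = 200 + j335
|N| = √(273500² + 167500²) ≈ 3.2072e+05, ∠N ≈ 31.48°
|D| = √(200² + 335²) ≈ 390.16, ∠D ≈ 59.16°
|L| = 3.2072e+05 / 390.16 ≈ 822.02
Gain = 20 log₁₀(822.02) ≈ 58.30 dB
∠L = 31.48° − 59.16° = -27.68°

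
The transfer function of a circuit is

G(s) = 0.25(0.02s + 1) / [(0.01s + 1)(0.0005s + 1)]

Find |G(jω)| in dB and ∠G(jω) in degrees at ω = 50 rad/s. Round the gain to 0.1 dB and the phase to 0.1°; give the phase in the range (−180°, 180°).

-10.0 dB, 17.0°

At ω = 50 rad/s:
zero (1 + j50·0.02) = 1 + j1 → |·| ≈ 1.4142, ∠ ≈ 45.00°
pole (1 + j50·0.01) = 1 + j0.5 → |·| ≈ 1.118, ∠ ≈ 26.57°
pole (1 + j50·0.0005) = 1 + j0.025 → |·| ≈ 1.0003, ∠ ≈ 1.43°
|G| = 0.25 · 1.4142 / (1.118 · 1.0003) ≈ 0.31614
Gain = 20 log₁₀(0.31614) ≈ -10.00 dB
∠G = (45.00°) − (26.57° + 1.43°) = 17.00°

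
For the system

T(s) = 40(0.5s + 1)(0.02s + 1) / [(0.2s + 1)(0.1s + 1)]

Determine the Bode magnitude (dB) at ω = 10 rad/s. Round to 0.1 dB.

At ω = 10 rad/s:
zero (1 + j10·0.5) = 1 + j5 → |·| ≈ 5.099, ∠ ≈ 78.69°
zero (1 + j10·0.02) = 1 + j0.2 → |·| ≈ 1.0198, ∠ ≈ 11.31°
pole (1 + j10·0.2) = 1 + j2 → |·| ≈ 2.2361, ∠ ≈ 63.43°
pole (1 + j10·0.1) = 1 + j1 → |·| ≈ 1.4142, ∠ ≈ 45.00°
|T| = 40 · 5.099 · 1.0198 / (2.2361 · 1.4142) ≈ 65.775
Gain = 20 log₁₀(65.775) ≈ 36.36 dB

36.4 dB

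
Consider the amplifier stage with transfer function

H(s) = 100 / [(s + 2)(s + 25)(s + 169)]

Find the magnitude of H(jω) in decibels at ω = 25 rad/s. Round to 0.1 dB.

-63.6 dB

At s = jω = j25:
pole (s+2): 2 + j25 → |·| = √(2²+25²) = √629 ≈ 25.08, ∠ = arctan(25/2) ≈ 85.43°
pole (s+25): 25 + j25 → |·| = √(25²+25²) = √1250 ≈ 35.355, ∠ = arctan(25/25) ≈ 45.00°
pole (s+169): 169 + j25 → |·| = √(169²+25²) = √29186 ≈ 170.84, ∠ = arctan(25/169) ≈ 8.41°
|H| = 100 / 1.5148e+05 ≈ 0.00066015
Gain = 20 log₁₀(0.00066015) ≈ -63.61 dB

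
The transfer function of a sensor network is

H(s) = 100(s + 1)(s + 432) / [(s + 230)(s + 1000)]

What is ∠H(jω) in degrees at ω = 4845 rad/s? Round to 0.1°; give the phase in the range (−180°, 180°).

9.3°

At s = jω = j4845:
zero (s+1): 1 + j4845 → |·| = √(1²+4845²) = √23474026 ≈ 4845, ∠ = arctan(4845/1) ≈ 89.99°
zero (s+432): 432 + j4845 → |·| = √(432²+4845²) = √23660649 ≈ 4864.2, ∠ = arctan(4845/432) ≈ 84.90°
pole (s+230): 230 + j4845 → |·| = √(230²+4845²) = √23526925 ≈ 4850.5, ∠ = arctan(4845/230) ≈ 87.28°
pole (s+1000): 1000 + j4845 → |·| = √(1000²+4845²) = √24474025 ≈ 4947.1, ∠ = arctan(4845/1000) ≈ 78.34°
∠H = 174.89° − 165.62° = 9.27°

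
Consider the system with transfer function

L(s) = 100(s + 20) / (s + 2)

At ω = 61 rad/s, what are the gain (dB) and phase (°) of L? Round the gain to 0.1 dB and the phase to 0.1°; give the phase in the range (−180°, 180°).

40.4 dB, -16.3°

At s = jω = j61:
zero (s+20): 20 + j61 → |·| = √(20²+61²) = √4121 ≈ 64.195, ∠ = arctan(61/20) ≈ 71.85°
pole (s+2): 2 + j61 → |·| = √(2²+61²) = √3725 ≈ 61.033, ∠ = arctan(61/2) ≈ 88.12°
|L| = 100 · 64.195 / 61.033 ≈ 105.18
Gain = 20 log₁₀(105.18) ≈ 40.44 dB
∠L = 71.85° − 88.12° = -16.27°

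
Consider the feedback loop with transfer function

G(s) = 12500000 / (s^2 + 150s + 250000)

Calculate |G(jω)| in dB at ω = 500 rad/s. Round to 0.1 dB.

44.4 dB

At s = jω = j500:
quadratic: (j500)² + 150·j500 + 250000 = 0 + j75000 → |·| ≈ 75000, ∠ ≈ 90.00°
|G| = 12500000 / 75000 ≈ 166.67
Gain = 20 log₁₀(166.67) ≈ 44.44 dB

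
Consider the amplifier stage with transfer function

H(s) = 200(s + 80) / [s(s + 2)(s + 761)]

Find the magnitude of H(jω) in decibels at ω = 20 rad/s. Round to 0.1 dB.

-25.4 dB

At s = jω = j20:
zero (s+80): 80 + j20 → |·| = √(80²+20²) = √6800 ≈ 82.462, ∠ = arctan(20/80) ≈ 14.04°
pole (s+2): 2 + j20 → |·| = √(2²+20²) = √404 ≈ 20.1, ∠ = arctan(20/2) ≈ 84.29°
pole (s+761): 761 + j20 → |·| = √(761²+20²) = √579521 ≈ 761.26, ∠ = arctan(20/761) ≈ 1.51°
pole at origin: |s| = 20, ∠ = 90.00° (in denominator)
|H| = 200 · 82.462 / 3.0603e+05 ≈ 0.053891
Gain = 20 log₁₀(0.053891) ≈ -25.37 dB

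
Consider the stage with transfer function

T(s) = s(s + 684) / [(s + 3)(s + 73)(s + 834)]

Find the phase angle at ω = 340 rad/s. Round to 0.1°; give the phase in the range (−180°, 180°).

-73.1°

At s = jω = j340:
zero (s+684): 684 + j340 → |·| = √(684²+340²) = √583456 ≈ 763.84, ∠ = arctan(340/684) ≈ 26.43°
zero at origin: s = j340 → |·| = 340, ∠ = 90.00°
pole (s+3): 3 + j340 → |·| = √(3²+340²) = √115609 ≈ 340.01, ∠ = arctan(340/3) ≈ 89.49°
pole (s+73): 73 + j340 → |·| = √(73²+340²) = √120929 ≈ 347.75, ∠ = arctan(340/73) ≈ 77.88°
pole (s+834): 834 + j340 → |·| = √(834²+340²) = √811156 ≈ 900.64, ∠ = arctan(340/834) ≈ 22.18°
∠T = 116.43° − 189.55° = -73.12°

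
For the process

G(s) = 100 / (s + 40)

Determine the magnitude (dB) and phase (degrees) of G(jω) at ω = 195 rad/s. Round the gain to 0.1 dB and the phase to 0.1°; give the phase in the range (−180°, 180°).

-6.0 dB, -78.4°

At s = jω = j195:
pole (s+40): 40 + j195 → |·| = √(40²+195²) = √39625 ≈ 199.06, ∠ = arctan(195/40) ≈ 78.41°
|G| = 100 / 199.06 ≈ 0.50236
Gain = 20 log₁₀(0.50236) ≈ -5.98 dB
∠G = 0.00° − 78.41° = -78.41°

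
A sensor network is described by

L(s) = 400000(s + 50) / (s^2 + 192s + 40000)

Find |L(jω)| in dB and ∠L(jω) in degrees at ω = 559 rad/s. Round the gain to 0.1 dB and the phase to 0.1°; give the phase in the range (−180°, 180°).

At s = jω = j559:
zero (s+50): 50 + j559 → |·| = √(50²+559²) = √314981 ≈ 561.23, ∠ = arctan(559/50) ≈ 84.89°
quadratic: (j559)² + 192·j559 + 40000 = -272481 + j107328 → |·| ≈ 2.9286e+05, ∠ ≈ 158.50°
|L| = 400000 · 561.23 / 2.9286e+05 ≈ 766.55
Gain = 20 log₁₀(766.55) ≈ 57.69 dB
∠L = 84.89° − 158.50° = -73.61°

57.7 dB, -73.6°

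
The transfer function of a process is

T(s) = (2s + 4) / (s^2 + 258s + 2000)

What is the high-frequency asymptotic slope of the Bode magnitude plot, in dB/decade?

Each pole contributes −20 dB/decade at high frequency; each zero contributes +20 dB/decade.
Net: 1 zero(s) − 2 pole(s) → -20 dB/decade.

-20 dB/decade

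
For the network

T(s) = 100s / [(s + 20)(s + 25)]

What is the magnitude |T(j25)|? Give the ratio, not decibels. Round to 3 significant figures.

2.21

At s = jω = j25:
zero at origin: s = j25 → |·| = 25, ∠ = 90.00°
pole (s+20): 20 + j25 → |·| = √(20²+25²) = √1025 ≈ 32.016, ∠ = arctan(25/20) ≈ 51.34°
pole (s+25): 25 + j25 → |·| = √(25²+25²) = √1250 ≈ 35.355, ∠ = arctan(25/25) ≈ 45.00°
|T| = 100 · 25 / 1131.9 ≈ 2.2087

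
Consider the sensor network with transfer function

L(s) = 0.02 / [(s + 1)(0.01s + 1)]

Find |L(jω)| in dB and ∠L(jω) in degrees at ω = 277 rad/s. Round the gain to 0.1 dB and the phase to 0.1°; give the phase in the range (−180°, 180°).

-92.2 dB, -159.9°

At ω = 277 rad/s:
pole (1 + j277·1) = 1 + j277 → |·| ≈ 277, ∠ ≈ 89.79°
pole (1 + j277·0.01) = 1 + j2.77 → |·| ≈ 2.945, ∠ ≈ 70.15°
|L| = 0.02 · 1 / (277 · 2.945) ≈ 2.4517e-05
Gain = 20 log₁₀(2.4517e-05) ≈ -92.21 dB
∠L = (0°) − (89.79° + 70.15°) = -159.94°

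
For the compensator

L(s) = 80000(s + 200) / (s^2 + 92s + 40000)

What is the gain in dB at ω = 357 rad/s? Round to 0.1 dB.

50.9 dB

At s = jω = j357:
zero (s+200): 200 + j357 → |·| = √(200²+357²) = √167449 ≈ 409.21, ∠ = arctan(357/200) ≈ 60.74°
quadratic: (j357)² + 92·j357 + 40000 = -87449 + j32844 → |·| ≈ 93413, ∠ ≈ 159.41°
|L| = 80000 · 409.21 / 93413 ≈ 350.45
Gain = 20 log₁₀(350.45) ≈ 50.89 dB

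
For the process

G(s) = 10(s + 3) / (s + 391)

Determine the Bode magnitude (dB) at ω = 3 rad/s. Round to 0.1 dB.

At s = jω = j3:
zero (s+3): 3 + j3 → |·| = √(3²+3²) = √18 ≈ 4.2426, ∠ = arctan(3/3) ≈ 45.00°
pole (s+391): 391 + j3 → |·| = √(391²+3²) = √152890 ≈ 391.01, ∠ = arctan(3/391) ≈ 0.44°
|G| = 10 · 4.2426 / 391.01 ≈ 0.1085
Gain = 20 log₁₀(0.1085) ≈ -19.29 dB

-19.3 dB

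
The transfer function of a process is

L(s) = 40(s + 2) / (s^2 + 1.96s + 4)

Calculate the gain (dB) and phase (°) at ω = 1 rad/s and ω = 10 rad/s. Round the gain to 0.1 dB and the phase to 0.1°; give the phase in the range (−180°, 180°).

ω = 1: 27.9 dB, -6.6°; ω = 10: 12.4 dB, -89.8°

At s = jω = j1:
zero (s+2): 2 + j1 → |·| = √(2²+1²) = √5 ≈ 2.2361, ∠ = arctan(1/2) ≈ 26.57°
quadratic: (j1)² + 1.96·j1 + 4 = 3 + j1.96 → |·| ≈ 3.5835, ∠ ≈ 33.16°
|L| = 40 · 2.2361 / 3.5835 ≈ 24.96
Gain = 20 log₁₀(24.96) ≈ 27.94 dB
∠L = 26.57° − 33.16° = -6.59°

At s = jω = j10:
zero (s+2): 2 + j10 → |·| = √(2²+10²) = √104 ≈ 10.198, ∠ = arctan(10/2) ≈ 78.69°
quadratic: (j10)² + 1.96·j10 + 4 = -96 + j19.6 → |·| ≈ 97.98, ∠ ≈ 168.46°
|L| = 40 · 10.198 / 97.98 ≈ 4.1633
Gain = 20 log₁₀(4.1633) ≈ 12.39 dB
∠L = 78.69° − 168.46° = -89.77°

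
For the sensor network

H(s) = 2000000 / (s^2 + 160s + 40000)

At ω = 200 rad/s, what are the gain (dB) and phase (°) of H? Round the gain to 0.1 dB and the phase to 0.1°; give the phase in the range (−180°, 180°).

At s = jω = j200:
quadratic: (j200)² + 160·j200 + 40000 = 0 + j32000 → |·| ≈ 32000, ∠ ≈ 90.00°
|H| = 2000000 / 32000 ≈ 62.5
Gain = 20 log₁₀(62.5) ≈ 35.92 dB
∠H = 0.00° − 90.00° = -90.00°

35.9 dB, -90.0°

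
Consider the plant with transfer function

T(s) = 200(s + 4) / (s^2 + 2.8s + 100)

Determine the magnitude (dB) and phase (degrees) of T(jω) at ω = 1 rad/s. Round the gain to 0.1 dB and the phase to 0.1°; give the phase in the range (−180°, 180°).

At s = jω = j1:
zero (s+4): 4 + j1 → |·| = √(4²+1²) = √17 ≈ 4.1231, ∠ = arctan(1/4) ≈ 14.04°
quadratic: (j1)² + 2.8·j1 + 100 = 99 + j2.8 → |·| ≈ 99.04, ∠ ≈ 1.62°
|T| = 200 · 4.1231 / 99.04 ≈ 8.3261
Gain = 20 log₁₀(8.3261) ≈ 18.41 dB
∠T = 14.04° − 1.62° = 12.42°

18.4 dB, 12.4°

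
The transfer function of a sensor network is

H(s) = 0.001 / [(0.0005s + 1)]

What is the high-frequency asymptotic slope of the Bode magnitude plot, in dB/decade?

-20 dB/decade

Each pole contributes −20 dB/decade at high frequency; each zero contributes +20 dB/decade.
Net: 0 zero(s) − 1 pole(s) → -20 dB/decade.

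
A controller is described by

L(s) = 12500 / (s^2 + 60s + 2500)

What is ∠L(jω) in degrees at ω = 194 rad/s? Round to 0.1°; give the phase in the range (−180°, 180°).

At s = jω = j194:
quadratic: (j194)² + 60·j194 + 2500 = -35136 + j11640 → |·| ≈ 37014, ∠ ≈ 161.67°
∠L = 0.00° − 161.67° = -161.67°

-161.7°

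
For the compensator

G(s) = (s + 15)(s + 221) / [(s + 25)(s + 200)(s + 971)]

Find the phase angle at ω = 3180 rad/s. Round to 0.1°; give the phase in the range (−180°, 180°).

-73.2°

At s = jω = j3180:
zero (s+15): 15 + j3180 → |·| = √(15²+3180²) = √10112625 ≈ 3180, ∠ = arctan(3180/15) ≈ 89.73°
zero (s+221): 221 + j3180 → |·| = √(221²+3180²) = √10161241 ≈ 3187.7, ∠ = arctan(3180/221) ≈ 86.02°
pole (s+25): 25 + j3180 → |·| = √(25²+3180²) = √10113025 ≈ 3180.1, ∠ = arctan(3180/25) ≈ 89.55°
pole (s+200): 200 + j3180 → |·| = √(200²+3180²) = √10152400 ≈ 3186.3, ∠ = arctan(3180/200) ≈ 86.40°
pole (s+971): 971 + j3180 → |·| = √(971²+3180²) = √11055241 ≈ 3324.9, ∠ = arctan(3180/971) ≈ 73.02°
∠G = 175.75° − 248.97° = -73.22°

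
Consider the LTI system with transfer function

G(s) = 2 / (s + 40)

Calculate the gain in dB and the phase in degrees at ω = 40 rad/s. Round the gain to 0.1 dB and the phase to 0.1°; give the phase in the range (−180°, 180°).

-29.0 dB, -45.0°

Substitute s = j40:
Numerator: 2 = 2 + j0
Denominator: (j40) + 40 = 40 + j40
|N| = √(2² + 0²) ≈ 2, ∠N ≈ 0.00°
|D| = √(40² + 40²) ≈ 56.569, ∠D ≈ 45.00°
|G| = 2 / 56.569 ≈ 0.035355
Gain = 20 log₁₀(0.035355) ≈ -29.03 dB
∠G = 0.00° − 45.00° = -45.00°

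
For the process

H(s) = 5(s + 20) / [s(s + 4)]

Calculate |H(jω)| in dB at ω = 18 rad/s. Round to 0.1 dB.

At s = jω = j18:
zero (s+20): 20 + j18 → |·| = √(20²+18²) = √724 ≈ 26.907, ∠ = arctan(18/20) ≈ 41.99°
pole (s+4): 4 + j18 → |·| = √(4²+18²) = √340 ≈ 18.439, ∠ = arctan(18/4) ≈ 77.47°
pole at origin: |s| = 18, ∠ = 90.00° (in denominator)
|H| = 5 · 26.907 / 331.9 ≈ 0.40535
Gain = 20 log₁₀(0.40535) ≈ -7.84 dB

-7.8 dB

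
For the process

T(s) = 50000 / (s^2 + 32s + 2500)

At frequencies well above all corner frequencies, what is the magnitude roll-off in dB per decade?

Each pole contributes −20 dB/decade at high frequency; each zero contributes +20 dB/decade.
Net: 0 zero(s) − 2 pole(s) → -40 dB/decade.

-40 dB/decade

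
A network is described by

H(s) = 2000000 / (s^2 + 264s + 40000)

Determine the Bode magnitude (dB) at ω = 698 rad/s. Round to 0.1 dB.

At s = jω = j698:
quadratic: (j698)² + 264·j698 + 40000 = -447204 + j184272 → |·| ≈ 4.8368e+05, ∠ ≈ 157.61°
|H| = 2000000 / 4.8368e+05 ≈ 4.135
Gain = 20 log₁₀(4.135) ≈ 12.33 dB

12.3 dB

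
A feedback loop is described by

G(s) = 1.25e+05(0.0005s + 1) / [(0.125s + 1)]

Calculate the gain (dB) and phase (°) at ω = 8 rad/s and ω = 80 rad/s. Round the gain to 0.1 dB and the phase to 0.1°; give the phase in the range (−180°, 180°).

At ω = 8 rad/s:
zero (1 + j8·0.0005) = 1 + j0.004 → |·| ≈ 1, ∠ ≈ 0.23°
pole (1 + j8·0.125) = 1 + j1 → |·| ≈ 1.4142, ∠ ≈ 45.00°
|G| = 1.25e+05 · 1 / (1.4142) ≈ 88389
Gain = 20 log₁₀(88389) ≈ 98.93 dB
∠G = (0.23°) − (45.00°) = -44.77°

At ω = 80 rad/s:
zero (1 + j80·0.0005) = 1 + j0.04 → |·| ≈ 1.0008, ∠ ≈ 2.29°
pole (1 + j80·0.125) = 1 + j10 → |·| ≈ 10.05, ∠ ≈ 84.29°
|G| = 1.25e+05 · 1.0008 / (10.05) ≈ 12448
Gain = 20 log₁₀(12448) ≈ 81.90 dB
∠G = (2.29°) − (84.29°) = -82.00°

ω = 8: 98.9 dB, -44.8°; ω = 80: 81.9 dB, -82.0°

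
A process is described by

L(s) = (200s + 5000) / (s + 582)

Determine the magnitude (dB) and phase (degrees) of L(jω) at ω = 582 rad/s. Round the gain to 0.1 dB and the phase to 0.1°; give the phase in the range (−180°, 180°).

Substitute s = j582:
Numerator: 200(j582) + 5000 = 5000 + j116400
Denominator: (j582) + 582 = 582 + j582
|N| = √(5000² + 116400²) ≈ 1.1651e+05, ∠N ≈ 87.54°
|D| = √(582² + 582²) ≈ 823.07, ∠D ≈ 45.00°
|L| = 1.1651e+05 / 823.07 ≈ 141.56
Gain = 20 log₁₀(141.56) ≈ 43.02 dB
∠L = 87.54° − 45.00° = 42.54°

43.0 dB, 42.5°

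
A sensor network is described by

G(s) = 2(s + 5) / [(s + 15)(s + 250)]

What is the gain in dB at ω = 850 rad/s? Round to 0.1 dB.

At s = jω = j850:
zero (s+5): 5 + j850 → |·| = √(5²+850²) = √722525 ≈ 850.01, ∠ = arctan(850/5) ≈ 89.66°
pole (s+15): 15 + j850 → |·| = √(15²+850²) = √722725 ≈ 850.13, ∠ = arctan(850/15) ≈ 88.99°
pole (s+250): 250 + j850 → |·| = √(250²+850²) = √785000 ≈ 886, ∠ = arctan(850/250) ≈ 73.61°
|G| = 2 · 850.01 / 7.5322e+05 ≈ 0.002257
Gain = 20 log₁₀(0.002257) ≈ -52.93 dB

-52.9 dB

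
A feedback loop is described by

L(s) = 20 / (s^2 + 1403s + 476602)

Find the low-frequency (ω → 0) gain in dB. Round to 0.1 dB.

-87.5 dB

L(0) = 20 / 476602 ≈ 4.1964e-05
20 log₁₀(4.1964e-05) ≈ -87.54 dB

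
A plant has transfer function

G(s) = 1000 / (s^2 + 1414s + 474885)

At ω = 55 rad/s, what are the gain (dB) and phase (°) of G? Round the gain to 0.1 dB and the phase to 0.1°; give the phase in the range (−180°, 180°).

Substitute s = j55:
Numerator: 1000 = 1000 + j0
Denominator: (j55)^2 + 1414(j55) + 474885 = 471860 + j77770
|N| = √(1000² + 0²) ≈ 1000, ∠N ≈ 0.00°
|D| = √(471860² + 77770²) ≈ 4.7823e+05, ∠D ≈ 9.36°
|G| = 1000 / 4.7823e+05 ≈ 0.002091
Gain = 20 log₁₀(0.002091) ≈ -53.59 dB
∠G = 0.00° − 9.36° = -9.36°

-53.6 dB, -9.4°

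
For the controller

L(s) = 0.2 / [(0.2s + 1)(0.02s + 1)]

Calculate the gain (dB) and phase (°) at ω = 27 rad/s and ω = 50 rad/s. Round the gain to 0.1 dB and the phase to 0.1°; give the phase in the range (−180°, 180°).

ω = 27: -29.9 dB, -107.9°; ω = 50: -37.0 dB, -129.3°

At ω = 27 rad/s:
pole (1 + j27·0.2) = 1 + j5.4 → |·| ≈ 5.4918, ∠ ≈ 79.51°
pole (1 + j27·0.02) = 1 + j0.54 → |·| ≈ 1.1365, ∠ ≈ 28.37°
|L| = 0.2 · 1 / (5.4918 · 1.1365) ≈ 0.032044
Gain = 20 log₁₀(0.032044) ≈ -29.89 dB
∠L = (0°) − (79.51° + 28.37°) = -107.88°

At ω = 50 rad/s:
pole (1 + j50·0.2) = 1 + j10 → |·| ≈ 10.05, ∠ ≈ 84.29°
pole (1 + j50·0.02) = 1 + j1 → |·| ≈ 1.4142, ∠ ≈ 45.00°
|L| = 0.2 · 1 / (10.05 · 1.4142) ≈ 0.014072
Gain = 20 log₁₀(0.014072) ≈ -37.03 dB
∠L = (0°) − (84.29° + 45.00°) = -129.29°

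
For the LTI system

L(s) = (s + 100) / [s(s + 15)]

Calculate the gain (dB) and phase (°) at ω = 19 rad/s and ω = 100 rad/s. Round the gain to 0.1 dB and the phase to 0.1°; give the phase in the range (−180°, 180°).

At s = jω = j19:
zero (s+100): 100 + j19 → |·| = √(100²+19²) = √10361 ≈ 101.79, ∠ = arctan(19/100) ≈ 10.76°
pole (s+15): 15 + j19 → |·| = √(15²+19²) = √586 ≈ 24.207, ∠ = arctan(19/15) ≈ 51.71°
pole at origin: |s| = 19, ∠ = 90.00° (in denominator)
|L| = 1 · 101.79 / 459.93 ≈ 0.22132
Gain = 20 log₁₀(0.22132) ≈ -13.10 dB
∠L = 10.76° − 141.71° = -130.95°

At s = jω = j100:
zero (s+100): 100 + j100 → |·| = √(100²+100²) = √20000 ≈ 141.42, ∠ = arctan(100/100) ≈ 45.00°
pole (s+15): 15 + j100 → |·| = √(15²+100²) = √10225 ≈ 101.12, ∠ = arctan(100/15) ≈ 81.47°
pole at origin: |s| = 100, ∠ = 90.00° (in denominator)
|L| = 1 · 141.42 / 10112 ≈ 0.013985
Gain = 20 log₁₀(0.013985) ≈ -37.09 dB
∠L = 45.00° − 171.47° = -126.47°

ω = 19: -13.1 dB, -131.0°; ω = 100: -37.1 dB, -126.5°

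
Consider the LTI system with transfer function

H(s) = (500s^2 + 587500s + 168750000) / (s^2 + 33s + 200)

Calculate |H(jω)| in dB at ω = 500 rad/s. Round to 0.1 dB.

61.5 dB

Substitute s = j500:
Numerator: 500(j500)^2 + 587500(j500) + 168750000 = 43750000 + j293750000
Denominator: (j500)^2 + 33(j500) + 200 = -249800 + j16500
|N| = √(43750000² + 293750000²) ≈ 2.9699e+08, ∠N ≈ 81.53°
|D| = √(249800² + 16500²) ≈ 2.5034e+05, ∠D ≈ 176.22°
|H| = 2.9699e+08 / 2.5034e+05 ≈ 1186.3
Gain = 20 log₁₀(1186.3) ≈ 61.48 dB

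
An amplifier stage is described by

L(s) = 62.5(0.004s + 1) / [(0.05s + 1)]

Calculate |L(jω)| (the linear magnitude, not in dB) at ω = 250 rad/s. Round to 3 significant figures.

At ω = 250 rad/s:
zero (1 + j250·0.004) = 1 + j1 → |·| ≈ 1.4142, ∠ ≈ 45.00°
pole (1 + j250·0.05) = 1 + j12.5 → |·| ≈ 12.54, ∠ ≈ 85.43°
|L| = 62.5 · 1.4142 / (12.54) ≈ 7.0484

7.05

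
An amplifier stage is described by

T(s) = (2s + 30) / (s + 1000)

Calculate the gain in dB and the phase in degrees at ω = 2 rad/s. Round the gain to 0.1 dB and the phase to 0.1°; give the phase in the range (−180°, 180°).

Substitute s = j2:
Numerator: 2(j2) + 30 = 30 + j4
Denominator: (j2) + 1000 = 1000 + j2
|N| = √(30² + 4²) ≈ 30.265, ∠N ≈ 7.59°
|D| = √(1000² + 2²) ≈ 1000, ∠D ≈ 0.11°
|T| = 30.265 / 1000 ≈ 0.030265
Gain = 20 log₁₀(0.030265) ≈ -30.38 dB
∠T = 7.59° − 0.11° = 7.48°

-30.4 dB, 7.5°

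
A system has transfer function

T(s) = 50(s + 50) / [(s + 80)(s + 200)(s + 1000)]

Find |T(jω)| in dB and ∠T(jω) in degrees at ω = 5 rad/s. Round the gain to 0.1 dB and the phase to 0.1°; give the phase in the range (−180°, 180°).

At s = jω = j5:
zero (s+50): 50 + j5 → |·| = √(50²+5²) = √2525 ≈ 50.249, ∠ = arctan(5/50) ≈ 5.71°
pole (s+80): 80 + j5 → |·| = √(80²+5²) = √6425 ≈ 80.156, ∠ = arctan(5/80) ≈ 3.58°
pole (s+200): 200 + j5 → |·| = √(200²+5²) = √40025 ≈ 200.06, ∠ = arctan(5/200) ≈ 1.43°
pole (s+1000): 1000 + j5 → |·| = √(1000²+5²) = √1000025 ≈ 1000, ∠ = arctan(5/1000) ≈ 0.29°
|T| = 50 · 50.249 / 1.6036e+07 ≈ 0.00015668
Gain = 20 log₁₀(0.00015668) ≈ -76.10 dB
∠T = 5.71° − 5.30° = 0.41°

-76.1 dB, 0.4°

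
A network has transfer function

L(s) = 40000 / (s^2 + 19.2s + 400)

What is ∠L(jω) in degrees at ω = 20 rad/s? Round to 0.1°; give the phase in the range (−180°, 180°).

-90.0°

At s = jω = j20:
quadratic: (j20)² + 19.2·j20 + 400 = 0 + j384 → |·| ≈ 384, ∠ ≈ 90.00°
∠L = 0.00° − 90.00° = -90.00°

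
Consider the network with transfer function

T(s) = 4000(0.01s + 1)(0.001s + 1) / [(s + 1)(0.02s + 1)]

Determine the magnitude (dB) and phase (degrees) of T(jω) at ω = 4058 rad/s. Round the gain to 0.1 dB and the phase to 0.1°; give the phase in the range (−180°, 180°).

At ω = 4058 rad/s:
zero (1 + j4058·0.01) = 1 + j40.58 → |·| ≈ 40.592, ∠ ≈ 88.59°
zero (1 + j4058·0.001) = 1 + j4.058 → |·| ≈ 4.1794, ∠ ≈ 76.16°
pole (1 + j4058·1) = 1 + j4058 → |·| ≈ 4058, ∠ ≈ 89.99°
pole (1 + j4058·0.02) = 1 + j81.16 → |·| ≈ 81.166, ∠ ≈ 89.29°
|T| = 4000 · 40.592 · 4.1794 / (4058 · 81.166) ≈ 2.0603
Gain = 20 log₁₀(2.0603) ≈ 6.28 dB
∠T = (88.59° + 76.16°) − (89.99° + 89.29°) = -14.53°

6.3 dB, -14.5°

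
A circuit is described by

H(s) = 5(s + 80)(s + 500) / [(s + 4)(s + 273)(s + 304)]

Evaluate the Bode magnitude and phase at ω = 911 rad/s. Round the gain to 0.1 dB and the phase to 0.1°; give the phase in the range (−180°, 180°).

At s = jω = j911:
zero (s+80): 80 + j911 → |·| = √(80²+911²) = √836321 ≈ 914.51, ∠ = arctan(911/80) ≈ 84.98°
zero (s+500): 500 + j911 → |·| = √(500²+911²) = √1079921 ≈ 1039.2, ∠ = arctan(911/500) ≈ 61.24°
pole (s+4): 4 + j911 → |·| = √(4²+911²) = √829937 ≈ 911.01, ∠ = arctan(911/4) ≈ 89.75°
pole (s+273): 273 + j911 → |·| = √(273²+911²) = √904450 ≈ 951.03, ∠ = arctan(911/273) ≈ 73.32°
pole (s+304): 304 + j911 → |·| = √(304²+911²) = √922337 ≈ 960.38, ∠ = arctan(911/304) ≈ 71.55°
|H| = 5 · 9.5036e+05 / 8.3207e+08 ≈ 0.0057108
Gain = 20 log₁₀(0.0057108) ≈ -44.87 dB
∠H = 146.22° − 234.62° = -88.40°

-44.9 dB, -88.4°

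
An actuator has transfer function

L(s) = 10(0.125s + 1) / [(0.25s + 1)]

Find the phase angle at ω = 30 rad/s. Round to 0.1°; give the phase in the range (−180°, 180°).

At ω = 30 rad/s:
zero (1 + j30·0.125) = 1 + j3.75 → |·| ≈ 3.881, ∠ ≈ 75.07°
pole (1 + j30·0.25) = 1 + j7.5 → |·| ≈ 7.5664, ∠ ≈ 82.41°
∠L = (75.07°) − (82.41°) = -7.34°

-7.3°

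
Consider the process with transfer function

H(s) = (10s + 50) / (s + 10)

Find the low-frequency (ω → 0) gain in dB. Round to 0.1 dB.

H(0) = 50 / 10 = 5
20 log₁₀(5) ≈ 13.98 dB

14.0 dB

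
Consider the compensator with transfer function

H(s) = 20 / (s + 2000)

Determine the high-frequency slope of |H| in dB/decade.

Each pole contributes −20 dB/decade at high frequency; each zero contributes +20 dB/decade.
Net: 0 zero(s) − 1 pole(s) → -20 dB/decade.

-20 dB/decade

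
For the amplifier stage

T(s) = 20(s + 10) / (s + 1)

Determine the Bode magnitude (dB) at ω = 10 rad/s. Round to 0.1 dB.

At s = jω = j10:
zero (s+10): 10 + j10 → |·| = √(10²+10²) = √200 ≈ 14.142, ∠ = arctan(10/10) ≈ 45.00°
pole (s+1): 1 + j10 → |·| = √(1²+10²) = √101 ≈ 10.05, ∠ = arctan(10/1) ≈ 84.29°
|T| = 20 · 14.142 / 10.05 ≈ 28.143
Gain = 20 log₁₀(28.143) ≈ 28.99 dB

29.0 dB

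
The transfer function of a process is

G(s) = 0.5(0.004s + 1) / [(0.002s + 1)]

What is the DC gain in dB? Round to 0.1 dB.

-6.0 dB

G(0) = 0.5 · 1 / 1 = 0.5
20 log₁₀(0.5) ≈ -6.02 dB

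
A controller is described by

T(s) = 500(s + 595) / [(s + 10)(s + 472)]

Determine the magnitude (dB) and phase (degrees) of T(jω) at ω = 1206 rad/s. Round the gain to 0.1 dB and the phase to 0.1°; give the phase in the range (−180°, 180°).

-7.3 dB, -94.4°

At s = jω = j1206:
zero (s+595): 595 + j1206 → |·| = √(595²+1206²) = √1808461 ≈ 1344.8, ∠ = arctan(1206/595) ≈ 63.74°
pole (s+10): 10 + j1206 → |·| = √(10²+1206²) = √1454536 ≈ 1206, ∠ = arctan(1206/10) ≈ 89.52°
pole (s+472): 472 + j1206 → |·| = √(472²+1206²) = √1677220 ≈ 1295.1, ∠ = arctan(1206/472) ≈ 68.63°
|T| = 500 · 1344.8 / 1.5619e+06 ≈ 0.4305
Gain = 20 log₁₀(0.4305) ≈ -7.32 dB
∠T = 63.74° − 158.15° = -94.41°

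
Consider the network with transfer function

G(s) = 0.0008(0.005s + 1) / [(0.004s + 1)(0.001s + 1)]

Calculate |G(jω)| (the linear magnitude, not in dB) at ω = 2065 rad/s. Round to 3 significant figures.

At ω = 2065 rad/s:
zero (1 + j2065·0.005) = 1 + j10.325 → |·| ≈ 10.373, ∠ ≈ 84.47°
pole (1 + j2065·0.004) = 1 + j8.26 → |·| ≈ 8.3203, ∠ ≈ 83.10°
pole (1 + j2065·0.001) = 1 + j2.065 → |·| ≈ 2.2944, ∠ ≈ 64.16°
|G| = 0.0008 · 10.373 / (8.3203 · 2.2944) ≈ 0.0004347

0.000435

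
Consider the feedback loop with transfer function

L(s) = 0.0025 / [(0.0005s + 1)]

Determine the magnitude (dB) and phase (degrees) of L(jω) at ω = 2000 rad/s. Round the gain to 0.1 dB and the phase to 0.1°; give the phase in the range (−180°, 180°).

At ω = 2000 rad/s:
pole (1 + j2000·0.0005) = 1 + j1 → |·| ≈ 1.4142, ∠ ≈ 45.00°
|L| = 0.0025 · 1 / (1.4142) ≈ 0.0017678
Gain = 20 log₁₀(0.0017678) ≈ -55.05 dB
∠L = (0°) − (45.00°) = -45.00°

-55.1 dB, -45.0°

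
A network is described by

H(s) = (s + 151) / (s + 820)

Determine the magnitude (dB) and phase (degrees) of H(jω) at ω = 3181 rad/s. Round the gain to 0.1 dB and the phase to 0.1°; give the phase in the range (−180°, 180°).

-0.3 dB, 11.7°

At s = jω = j3181:
zero (s+151): 151 + j3181 → |·| = √(151²+3181²) = √10141562 ≈ 3184.6, ∠ = arctan(3181/151) ≈ 87.28°
pole (s+820): 820 + j3181 → |·| = √(820²+3181²) = √10791161 ≈ 3285, ∠ = arctan(3181/820) ≈ 75.54°
|H| = 1 · 3184.6 / 3285 ≈ 0.96944
Gain = 20 log₁₀(0.96944) ≈ -0.27 dB
∠H = 87.28° − 75.54° = 11.74°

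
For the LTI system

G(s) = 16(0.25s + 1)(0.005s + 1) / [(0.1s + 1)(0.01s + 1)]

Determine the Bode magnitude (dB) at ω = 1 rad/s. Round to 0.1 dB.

24.3 dB

At ω = 1 rad/s:
zero (1 + j1·0.25) = 1 + j0.25 → |·| ≈ 1.0308, ∠ ≈ 14.04°
zero (1 + j1·0.005) = 1 + j0.005 → |·| ≈ 1, ∠ ≈ 0.29°
pole (1 + j1·0.1) = 1 + j0.1 → |·| ≈ 1.005, ∠ ≈ 5.71°
pole (1 + j1·0.01) = 1 + j0.01 → |·| ≈ 1, ∠ ≈ 0.57°
|G| = 16 · 1.0308 · 1 / (1.005 · 1) ≈ 16.411
Gain = 20 log₁₀(16.411) ≈ 24.30 dB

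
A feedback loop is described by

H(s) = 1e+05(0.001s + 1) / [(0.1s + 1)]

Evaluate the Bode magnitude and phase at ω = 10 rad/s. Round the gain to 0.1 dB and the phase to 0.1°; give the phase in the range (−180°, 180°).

97.0 dB, -44.4°

At ω = 10 rad/s:
zero (1 + j10·0.001) = 1 + j0.01 → |·| ≈ 1, ∠ ≈ 0.57°
pole (1 + j10·0.1) = 1 + j1 → |·| ≈ 1.4142, ∠ ≈ 45.00°
|H| = 1e+05 · 1 / (1.4142) ≈ 70711
Gain = 20 log₁₀(70711) ≈ 96.99 dB
∠H = (0.57°) − (45.00°) = -44.43°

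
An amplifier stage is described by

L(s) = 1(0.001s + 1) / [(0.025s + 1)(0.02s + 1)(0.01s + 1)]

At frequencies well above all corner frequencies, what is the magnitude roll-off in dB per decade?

-40 dB/decade

Each pole contributes −20 dB/decade at high frequency; each zero contributes +20 dB/decade.
Net: 1 zero(s) − 3 pole(s) → -40 dB/decade.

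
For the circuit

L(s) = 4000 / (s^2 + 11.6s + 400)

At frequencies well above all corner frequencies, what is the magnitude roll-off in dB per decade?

-40 dB/decade

Each pole contributes −20 dB/decade at high frequency; each zero contributes +20 dB/decade.
Net: 0 zero(s) − 2 pole(s) → -40 dB/decade.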